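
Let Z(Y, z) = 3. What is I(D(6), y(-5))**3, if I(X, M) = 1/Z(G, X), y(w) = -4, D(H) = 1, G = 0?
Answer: 1/27 ≈ 0.037037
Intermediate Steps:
I(X, M) = 1/3
I(D(6), y(-5))**3 = (1/3)**3 = 1/27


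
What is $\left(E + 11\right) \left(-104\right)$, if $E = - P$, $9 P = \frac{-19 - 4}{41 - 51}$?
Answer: $- \frac{50284}{45} \approx -1117.4$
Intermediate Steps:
$P = \frac{23}{90}$ ($P = \frac{\left(-19 - 4\right) \frac{1}{41 - 51}}{9} = \frac{\left(-23\right) \frac{1}{-10}}{9} = \frac{\left(-23\right) \left(- \frac{1}{10}\right)}{9} = \frac{1}{9} \cdot \frac{23}{10} = \frac{23}{90} \approx 0.25556$)
$E = - \frac{23}{90}$ ($E = \left(-1\right) \frac{23}{90} = - \frac{23}{90} \approx -0.25556$)
$\left(E + 11\right) \left(-104\right) = \left(- \frac{23}{90} + 11\right) \left(-104\right) = \frac{967}{90} \left(-104\right) = - \frac{50284}{45}$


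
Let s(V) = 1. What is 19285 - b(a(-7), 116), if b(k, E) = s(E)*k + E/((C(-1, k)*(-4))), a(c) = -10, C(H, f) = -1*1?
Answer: 19266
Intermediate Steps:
C(H, f) = -1
b(k, E) = k + E/4 (b(k, E) = 1*k + E/((-1*(-4))) = k + E/4)
19285 - b(a(-7), 116) = 19285 - (-10 + (¼)*116) = 19285 - (-10 + 29) = 19285 - 1*19 = 19285 - 19 = 19266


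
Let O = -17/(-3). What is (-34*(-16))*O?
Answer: 9248/3 ≈ 3082.7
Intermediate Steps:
O = 17/3 (O = -17*(-1/3) = 17/3 ≈ 5.6667)
(-34*(-16))*O = -34*(-16)*(17/3) = 544*(17/3) = 9248/3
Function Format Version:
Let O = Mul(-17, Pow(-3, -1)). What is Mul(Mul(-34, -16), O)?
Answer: Rational(9248, 3) ≈ 3082.7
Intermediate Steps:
O = Rational(17, 3) (O = Mul(-17, Rational(-1, 3)) = Rational(17, 3) ≈ 5.6667)
Mul(Mul(-34, -16), O) = Mul(Mul(-34, -16), Rational(17, 3)) = Mul(544, Rational(17, 3)) = Rational(9248, 3)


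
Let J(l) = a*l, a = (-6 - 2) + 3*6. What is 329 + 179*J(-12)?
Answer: -21151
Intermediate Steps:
a = 10 (a = -8 + 18 = 10)
J(l) = 10*l
329 + 179*J(-12) = 329 + 179*(10*(-12)) = 329 + 179*(-120) = 329 - 21480 = -21151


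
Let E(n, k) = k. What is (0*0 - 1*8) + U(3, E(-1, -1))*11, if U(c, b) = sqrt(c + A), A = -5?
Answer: -8 + 11*I*sqrt(2) ≈ -8.0 + 15.556*I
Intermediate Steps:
U(c, b) = sqrt(-5 + c) (U(c, b) = sqrt(c - 5) = sqrt(-5 + c))
(0*0 - 1*8) + U(3, E(-1, -1))*11 = (0*0 - 1*8) + sqrt(-5 + 3)*11 = (0 - 8) + sqrt(-2)*11 = -8 + (I*sqrt(2))*11 = -8 + 11*I*sqrt(2)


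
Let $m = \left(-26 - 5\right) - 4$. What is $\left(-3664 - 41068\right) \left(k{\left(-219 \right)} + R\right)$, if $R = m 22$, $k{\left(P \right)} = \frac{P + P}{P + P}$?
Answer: $34398908$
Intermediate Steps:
$k{\left(P \right)} = 1$ ($k{\left(P \right)} = \frac{2 P}{2 P} = 2 P \frac{1}{2 P} = 1$)
$m = -35$ ($m = -31 - 4 = -35$)
$R = -770$ ($R = \left(-35\right) 22 = -770$)
$\left(-3664 - 41068\right) \left(k{\left(-219 \right)} + R\right) = \left(-3664 - 41068\right) \left(1 - 770\right) = \left(-3664 - 41068\right) \left(-769\right) = \left(-44732\right) \left(-769\right) = 34398908$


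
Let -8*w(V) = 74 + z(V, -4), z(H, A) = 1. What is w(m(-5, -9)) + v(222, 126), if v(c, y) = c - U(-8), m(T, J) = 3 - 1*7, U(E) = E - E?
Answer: 1701/8 ≈ 212.63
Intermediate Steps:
U(E) = 0
m(T, J) = -4 (m(T, J) = 3 - 7 = -4)
w(V) = -75/8 (w(V) = -(74 + 1)/8 = -⅛*75 = -75/8)
v(c, y) = c (v(c, y) = c - 1*0 = c + 0 = c)
w(m(-5, -9)) + v(222, 126) = -75/8 + 222 = 1701/8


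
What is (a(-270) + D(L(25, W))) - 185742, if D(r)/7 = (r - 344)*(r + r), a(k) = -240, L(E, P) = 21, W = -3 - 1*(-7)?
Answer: -280944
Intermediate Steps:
W = 4 (W = -3 + 7 = 4)
D(r) = 14*r*(-344 + r) (D(r) = 7*((r - 344)*(r + r)) = 7*((-344 + r)*(2*r)) = 7*(2*r*(-344 + r)) = 14*r*(-344 + r))
(a(-270) + D(L(25, W))) - 185742 = (-240 + 14*21*(-344 + 21)) - 185742 = (-240 + 14*21*(-323)) - 185742 = (-240 - 94962) - 185742 = -95202 - 185742 = -280944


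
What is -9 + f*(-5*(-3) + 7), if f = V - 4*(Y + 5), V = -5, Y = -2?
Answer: -383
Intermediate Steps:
f = -17 (f = -5 - 4*(-2 + 5) = -5 - 4*3 = -5 - 12 = -17)
-9 + f*(-5*(-3) + 7) = -9 - 17*(-5*(-3) + 7) = -9 - 17*(15 + 7) = -9 - 17*22 = -9 - 374 = -383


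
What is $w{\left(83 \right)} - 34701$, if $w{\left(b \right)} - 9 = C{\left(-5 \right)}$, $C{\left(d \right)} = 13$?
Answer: $-34679$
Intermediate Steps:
$w{\left(b \right)} = 22$ ($w{\left(b \right)} = 9 + 13 = 22$)
$w{\left(83 \right)} - 34701 = 22 - 34701 = -34679$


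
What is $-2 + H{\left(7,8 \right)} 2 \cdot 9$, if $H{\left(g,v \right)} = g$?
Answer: $124$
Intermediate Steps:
$-2 + H{\left(7,8 \right)} 2 \cdot 9 = -2 + 7 \cdot 2 \cdot 9 = -2 + 7 \cdot 18 = -2 + 126 = 124$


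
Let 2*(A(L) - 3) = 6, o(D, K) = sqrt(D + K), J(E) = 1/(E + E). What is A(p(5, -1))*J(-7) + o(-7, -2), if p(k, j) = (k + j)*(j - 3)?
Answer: -3/7 + 3*I ≈ -0.42857 + 3.0*I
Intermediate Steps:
J(E) = 1/(2*E)
p(k, j) = (-3 + j)*(j + k) (p(k, j) = (j + k)*(-3 + j) = (-3 + j)*(j + k))
A(L) = 6 (A(L) = 3 + (1/2)*6 = 3 + 3 = 6)
A(p(5, -1))*J(-7) + o(-7, -2) = 6*((1/2)/(-7)) + sqrt(-7 - 2) = 6*((1/2)*(-1/7)) + sqrt(-9) = 6*(-1/14) + 3*I = -3/7 + 3*I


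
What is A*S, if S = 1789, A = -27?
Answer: -48303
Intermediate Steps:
A*S = -27*1789 = -48303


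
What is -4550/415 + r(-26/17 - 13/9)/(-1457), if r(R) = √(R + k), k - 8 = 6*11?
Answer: -910/83 - √184739/74307 ≈ -10.970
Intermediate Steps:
k = 74 (k = 8 + 6*11 = 8 + 66 = 74)
r(R) = √(74 + R) (r(R) = √(R + 74) = √(74 + R))
-4550/415 + r(-26/17 - 13/9)/(-1457) = -4550/415 + √(74 + (-26/17 - 13/9))/(-1457) = -4550*1/415 + √(74 + (-26*1/17 - 13*⅑))*(-1/1457) = -910/83 + √(74 + (-26/17 - 13/9))*(-1/1457) = -910/83 + √(74 - 455/153)*(-1/1457) = -910/83 + √(10867/153)*(-1/1457) = -910/83 + (√184739/51)*(-1/1457) = -910/83 - √184739/74307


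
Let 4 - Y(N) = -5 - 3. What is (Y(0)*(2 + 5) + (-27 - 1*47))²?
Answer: 100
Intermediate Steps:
Y(N) = 12 (Y(N) = 4 - (-5 - 3) = 4 - 1*(-8) = 4 + 8 = 12)
(Y(0)*(2 + 5) + (-27 - 1*47))² = (12*(2 + 5) + (-27 - 1*47))² = (12*7 + (-27 - 47))² = (84 - 74)² = 10² = 100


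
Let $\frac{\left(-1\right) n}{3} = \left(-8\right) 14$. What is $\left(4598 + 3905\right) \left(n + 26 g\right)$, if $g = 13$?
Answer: $5731022$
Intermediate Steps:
$n = 336$ ($n = - 3 \left(\left(-8\right) 14\right) = \left(-3\right) \left(-112\right) = 336$)
$\left(4598 + 3905\right) \left(n + 26 g\right) = \left(4598 + 3905\right) \left(336 + 26 \cdot 13\right) = 8503 \left(336 + 338\right) = 8503 \cdot 674 = 5731022$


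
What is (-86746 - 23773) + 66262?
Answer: -44257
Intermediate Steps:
(-86746 - 23773) + 66262 = -110519 + 66262 = -44257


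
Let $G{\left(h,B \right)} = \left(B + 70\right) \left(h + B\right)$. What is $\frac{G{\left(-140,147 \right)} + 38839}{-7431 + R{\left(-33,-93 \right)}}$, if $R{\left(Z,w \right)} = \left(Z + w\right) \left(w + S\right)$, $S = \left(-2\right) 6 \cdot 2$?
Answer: $\frac{40358}{7311} \approx 5.5202$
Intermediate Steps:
$G{\left(h,B \right)} = \left(70 + B\right) \left(B + h\right)$
$S = -24$ ($S = \left(-12\right) 2 = -24$)
$R{\left(Z,w \right)} = \left(-24 + w\right) \left(Z + w\right)$ ($R{\left(Z,w \right)} = \left(Z + w\right) \left(w - 24\right) = \left(Z + w\right) \left(-24 + w\right) = \left(-24 + w\right) \left(Z + w\right)$)
$\frac{G{\left(-140,147 \right)} + 38839}{-7431 + R{\left(-33,-93 \right)}} = \frac{\left(147^{2} + 70 \cdot 147 + 70 \left(-140\right) + 147 \left(-140\right)\right) + 38839}{-7431 - \left(-6093 - 8649\right)} = \frac{\left(21609 + 10290 - 9800 - 20580\right) + 38839}{-7431 + \left(8649 + 792 + 2232 + 3069\right)} = \frac{1519 + 38839}{-7431 + 14742} = \frac{40358}{7311}$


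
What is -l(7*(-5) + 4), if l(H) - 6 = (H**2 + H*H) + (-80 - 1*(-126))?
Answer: -1974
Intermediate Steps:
l(H) = 52 + 2*H**2 (l(H) = 6 + ((H**2 + H*H) + (-80 - 1*(-126))) = 6 + ((H**2 + H**2) + (-80 + 126)) = 6 + (2*H**2 + 46) = 6 + (46 + 2*H**2) = 52 + 2*H**2)
-l(7*(-5) + 4) = -(52 + 2*(7*(-5) + 4)**2) = -(52 + 2*(-35 + 4)**2) = -(52 + 2*(-31)**2) = -(52 + 2*961) = -(52 + 1922) = -1*1974 = -1974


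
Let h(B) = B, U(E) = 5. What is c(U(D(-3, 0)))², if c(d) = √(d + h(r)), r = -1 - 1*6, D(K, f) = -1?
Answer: -2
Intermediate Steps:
r = -7 (r = -1 - 6 = -7)
c(d) = √(-7 + d) (c(d) = √(d - 7) = √(-7 + d))
c(U(D(-3, 0)))² = (√(-7 + 5))² = (√(-2))² = (I*√2)² = -2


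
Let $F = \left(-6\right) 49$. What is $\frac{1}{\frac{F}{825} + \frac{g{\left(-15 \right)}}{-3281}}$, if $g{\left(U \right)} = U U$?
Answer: $- \frac{902275}{383413} \approx -2.3533$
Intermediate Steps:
$g{\left(U \right)} = U^{2}$
$F = -294$
$\frac{1}{\frac{F}{825} + \frac{g{\left(-15 \right)}}{-3281}} = \frac{1}{- \frac{294}{825} + \frac{\left(-15\right)^{2}}{-3281}} = \frac{1}{\left(-294\right) \frac{1}{825} + 225 \left(- \frac{1}{3281}\right)} = \frac{1}{- \frac{98}{275} - \frac{225}{3281}} = \frac{1}{- \frac{383413}{902275}} = - \frac{902275}{383413}$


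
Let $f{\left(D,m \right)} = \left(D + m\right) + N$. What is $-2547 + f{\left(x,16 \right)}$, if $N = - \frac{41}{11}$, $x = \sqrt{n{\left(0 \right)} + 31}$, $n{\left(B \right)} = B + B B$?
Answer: $- \frac{27882}{11} + \sqrt{31} \approx -2529.2$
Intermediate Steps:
$n{\left(B \right)} = B + B^{2}$
$x = \sqrt{31}$ ($x = \sqrt{0 \left(1 + 0\right) + 31} = \sqrt{0 \cdot 1 + 31} = \sqrt{0 + 31} = \sqrt{31} \approx 5.5678$)
$N = - \frac{41}{11}$ ($N = \left(-41\right) \frac{1}{11} = - \frac{41}{11} \approx -3.7273$)
$f{\left(D,m \right)} = - \frac{41}{11} + D + m$ ($f{\left(D,m \right)} = \left(D + m\right) - \frac{41}{11} = - \frac{41}{11} + D + m$)
$-2547 + f{\left(x,16 \right)} = -2547 + \left(- \frac{41}{11} + \sqrt{31} + 16\right) = -2547 + \left(\frac{135}{11} + \sqrt{31}\right) = - \frac{27882}{11} + \sqrt{31}$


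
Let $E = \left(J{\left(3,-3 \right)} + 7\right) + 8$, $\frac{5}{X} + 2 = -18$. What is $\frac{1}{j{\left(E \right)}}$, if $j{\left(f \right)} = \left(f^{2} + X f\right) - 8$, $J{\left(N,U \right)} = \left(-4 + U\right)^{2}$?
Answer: $\frac{1}{4072} \approx 0.00024558$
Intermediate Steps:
$X = - \frac{1}{4}$ ($X = \frac{5}{-2 - 18} = \frac{5}{-20} = 5 \left(- \frac{1}{20}\right) = - \frac{1}{4} \approx -0.25$)
$E = 64$ ($E = \left(\left(-4 - 3\right)^{2} + 7\right) + 8 = \left(\left(-7\right)^{2} + 7\right) + 8 = \left(49 + 7\right) + 8 = 56 + 8 = 64$)
$j{\left(f \right)} = -8 + f^{2} - \frac{f}{4}$ ($j{\left(f \right)} = \left(f^{2} - \frac{f}{4}\right) - 8 = -8 + f^{2} - \frac{f}{4}$)
$\frac{1}{j{\left(E \right)}} = \frac{1}{-8 + 64^{2} - 16} = \frac{1}{-8 + 4096 - 16} = \frac{1}{4072}$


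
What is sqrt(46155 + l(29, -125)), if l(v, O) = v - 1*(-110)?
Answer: sqrt(46294) ≈ 215.16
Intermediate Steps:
l(v, O) = 110 + v (l(v, O) = v + 110 = 110 + v)
sqrt(46155 + l(29, -125)) = sqrt(46155 + (110 + 29)) = sqrt(46155 + 139) = sqrt(46294)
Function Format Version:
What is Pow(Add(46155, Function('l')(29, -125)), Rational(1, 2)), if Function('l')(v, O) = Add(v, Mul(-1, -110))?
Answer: Pow(46294, Rational(1, 2)) ≈ 215.16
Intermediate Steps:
Function('l')(v, O) = Add(110, v) (Function('l')(v, O) = Add(v, 110) = Add(110, v))
Pow(Add(46155, Function('l')(29, -125)), Rational(1, 2)) = Pow(Add(46155, Add(110, 29)), Rational(1, 2)) = Pow(Add(46155, 139), Rational(1, 2)) = Pow(46294, Rational(1, 2))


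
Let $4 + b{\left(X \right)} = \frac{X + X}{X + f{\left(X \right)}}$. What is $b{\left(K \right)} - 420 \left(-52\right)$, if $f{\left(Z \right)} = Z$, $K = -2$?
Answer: $21837$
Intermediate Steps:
$b{\left(X \right)} = -3$ ($b{\left(X \right)} = -4 + \frac{X + X}{X + X} = -4 + \frac{2 X}{2 X} = -4 + 2 X \frac{1}{2 X} = -4 + 1 = -3$)
$b{\left(K \right)} - 420 \left(-52\right) = -3 - 420 \left(-52\right) = -3 - -21840 = -3 + 21840 = 21837$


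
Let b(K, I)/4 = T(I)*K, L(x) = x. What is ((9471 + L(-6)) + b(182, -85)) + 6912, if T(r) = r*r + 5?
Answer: 5279817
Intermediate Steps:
T(r) = 5 + r**2 (T(r) = r**2 + 5 = 5 + r**2)
b(K, I) = 4*K*(5 + I**2) (b(K, I) = 4*((5 + I**2)*K) = 4*(K*(5 + I**2)) = 4*K*(5 + I**2))
((9471 + L(-6)) + b(182, -85)) + 6912 = ((9471 - 6) + 4*182*(5 + (-85)**2)) + 6912 = (9465 + 4*182*(5 + 7225)) + 6912 = (9465 + 4*182*7230) + 6912 = (9465 + 5263440) + 6912 = 5272905 + 6912 = 5279817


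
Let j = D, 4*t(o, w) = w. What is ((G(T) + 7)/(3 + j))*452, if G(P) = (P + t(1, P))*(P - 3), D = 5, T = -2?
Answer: 4407/4 ≈ 1101.8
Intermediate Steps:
t(o, w) = w/4
j = 5
G(P) = 5*P*(-3 + P)/4 (G(P) = (P + P/4)*(P - 3) = (5*P/4)*(-3 + P) = 5*P*(-3 + P)/4)
((G(T) + 7)/(3 + j))*452 = (((5/4)*(-2)*(-3 - 2) + 7)/(3 + 5))*452 = (((5/4)*(-2)*(-5) + 7)/8)*452 = ((25/2 + 7)*(1/8))*452 = ((39/2)*(1/8))*452 = (39/16)*452 = 4407/4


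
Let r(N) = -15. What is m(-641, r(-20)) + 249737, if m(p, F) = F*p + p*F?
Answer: 268967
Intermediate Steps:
m(p, F) = 2*F*p (m(p, F) = F*p + F*p = 2*F*p)
m(-641, r(-20)) + 249737 = 2*(-15)*(-641) + 249737 = 19230 + 249737 = 268967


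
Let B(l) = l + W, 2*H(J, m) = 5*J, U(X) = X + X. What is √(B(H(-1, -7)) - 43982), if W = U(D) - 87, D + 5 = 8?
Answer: I*√176262/2 ≈ 209.92*I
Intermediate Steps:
D = 3 (D = -5 + 8 = 3)
U(X) = 2*X
W = -81 (W = 2*3 - 87 = 6 - 87 = -81)
H(J, m) = 5*J/2 (H(J, m) = (5*J)/2 = 5*J/2)
B(l) = -81 + l (B(l) = l - 81 = -81 + l)
√(B(H(-1, -7)) - 43982) = √((-81 + (5/2)*(-1)) - 43982) = √((-81 - 5/2) - 43982) = √(-167/2 - 43982) = √(-88131/2) = I*√176262/2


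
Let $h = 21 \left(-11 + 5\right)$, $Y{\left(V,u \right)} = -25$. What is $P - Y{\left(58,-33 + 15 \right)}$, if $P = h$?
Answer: $-101$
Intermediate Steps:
$h = -126$ ($h = 21 \left(-6\right) = -126$)
$P = -126$
$P - Y{\left(58,-33 + 15 \right)} = -126 - -25 = -126 + 25 = -101$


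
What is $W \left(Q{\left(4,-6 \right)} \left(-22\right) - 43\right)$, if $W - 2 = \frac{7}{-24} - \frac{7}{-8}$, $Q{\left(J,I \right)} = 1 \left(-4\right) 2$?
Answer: $\frac{4123}{12} \approx 343.58$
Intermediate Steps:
$Q{\left(J,I \right)} = -8$ ($Q{\left(J,I \right)} = \left(-4\right) 2 = -8$)
$W = \frac{31}{12}$ ($W = 2 + \left(\frac{7}{-24} - \frac{7}{-8}\right) = 2 + \left(7 \left(- \frac{1}{24}\right) - - \frac{7}{8}\right) = 2 + \left(- \frac{7}{24} + \frac{7}{8}\right) = 2 + \frac{7}{12} = \frac{31}{12} \approx 2.5833$)
$W \left(Q{\left(4,-6 \right)} \left(-22\right) - 43\right) = \frac{31 \left(\left(-8\right) \left(-22\right) - 43\right)}{12} = \frac{31 \left(176 - 43\right)}{12} = \frac{31}{12} \cdot 133 = \frac{4123}{12}$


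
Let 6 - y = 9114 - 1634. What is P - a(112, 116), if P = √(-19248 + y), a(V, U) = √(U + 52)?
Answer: -2*√42 + I*√26722 ≈ -12.961 + 163.47*I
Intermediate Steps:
y = -7474 (y = 6 - (9114 - 1634) = 6 - 1*7480 = 6 - 7480 = -7474)
a(V, U) = √(52 + U)
P = I*√26722 (P = √(-19248 - 7474) = √(-26722) = I*√26722 ≈ 163.47*I)
P - a(112, 116) = I*√26722 - √(52 + 116) = I*√26722 - √168 = I*√26722 - 2*√42 = -2*√42 + I*√26722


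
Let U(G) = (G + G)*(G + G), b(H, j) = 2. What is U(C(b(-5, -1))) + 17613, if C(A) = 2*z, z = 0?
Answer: 17613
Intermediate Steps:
C(A) = 0 (C(A) = 2*0 = 0)
U(G) = 4*G² (U(G) = (2*G)*(2*G) = 4*G²)
U(C(b(-5, -1))) + 17613 = 4*0² + 17613 = 4*0 + 17613 = 0 + 17613 = 17613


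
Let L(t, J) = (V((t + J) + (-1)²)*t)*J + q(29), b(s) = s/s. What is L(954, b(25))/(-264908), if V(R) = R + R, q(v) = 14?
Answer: -912031/132454 ≈ -6.8856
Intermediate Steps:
b(s) = 1
V(R) = 2*R
L(t, J) = 14 + J*t*(2 + 2*J + 2*t) (L(t, J) = ((2*((t + J) + (-1)²))*t)*J + 14 = ((2*((J + t) + 1))*t)*J + 14 = ((2*(1 + J + t))*t)*J + 14 = ((2 + 2*J + 2*t)*t)*J + 14 = (t*(2 + 2*J + 2*t))*J + 14 = J*t*(2 + 2*J + 2*t) + 14 = 14 + J*t*(2 + 2*J + 2*t))
L(954, b(25))/(-264908) = (14 + 2*1*954*(1 + 1 + 954))/(-264908) = (14 + 2*1*954*956)*(-1/264908) = (14 + 1824048)*(-1/264908) = 1824062*(-1/264908) = -912031/132454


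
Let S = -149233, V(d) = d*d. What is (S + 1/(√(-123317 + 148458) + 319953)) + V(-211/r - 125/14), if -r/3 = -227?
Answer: -86739916399499635591288/581570781468371163 - √25141/102369897068 ≈ -1.4915e+5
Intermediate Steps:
r = 681 (r = -3*(-227) = 681)
V(d) = d²
(S + 1/(√(-123317 + 148458) + 319953)) + V(-211/r - 125/14) = (-149233 + 1/(√(-123317 + 148458) + 319953)) + (-211/681 - 125/14)² = (-149233 + 1/(√25141 + 319953)) + (-211*1/681 - 125*1/14)² = (-149233 + 1/(319953 + √25141)) + (-211/681 - 125/14)² = (-149233 + 1/(319953 + √25141)) + (-88079/9534)² = (-149233 + 1/(319953 + √25141)) + 7757910241/90897156 = -13557097371107/90897156 + 1/(319953 + √25141)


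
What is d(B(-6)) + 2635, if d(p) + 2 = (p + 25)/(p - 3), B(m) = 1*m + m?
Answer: 39482/15 ≈ 2632.1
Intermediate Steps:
B(m) = 2*m (B(m) = m + m = 2*m)
d(p) = -2 + (25 + p)/(-3 + p) (d(p) = -2 + (p + 25)/(p - 3) = -2 + (25 + p)/(-3 + p))
d(B(-6)) + 2635 = (31 - 2*(-6))/(-3 + 2*(-6)) + 2635 = (31 - 1*(-12))/(-3 - 12) + 2635 = (31 + 12)/(-15) + 2635 = -1/15*43 + 2635 = -43/15 + 2635 = 39482/15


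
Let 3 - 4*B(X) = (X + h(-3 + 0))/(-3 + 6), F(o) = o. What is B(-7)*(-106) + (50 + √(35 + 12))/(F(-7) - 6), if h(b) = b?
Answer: -13391/78 - √47/13 ≈ -172.21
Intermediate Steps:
B(X) = 1 - X/12 (B(X) = ¾ - (X + (-3 + 0))/(4*(-3 + 6)) = ¾ - (X - 3)/(4*3) = ¾ - (-3 + X)/(4*3) = ¾ - (-1 + X/3)/4 = ¾ + (¼ - X/12) = 1 - X/12)
B(-7)*(-106) + (50 + √(35 + 12))/(F(-7) - 6) = (1 - 1/12*(-7))*(-106) + (50 + √(35 + 12))/(-7 - 6) = (1 + 7/12)*(-106) + (50 + √47)/(-13) = (19/12)*(-106) + (50 + √47)*(-1/13) = -1007/6 + (-50/13 - √47/13) = -13391/78 - √47/13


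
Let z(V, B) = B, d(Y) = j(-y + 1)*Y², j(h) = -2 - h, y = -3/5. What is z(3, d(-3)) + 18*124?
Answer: 10998/5 ≈ 2199.6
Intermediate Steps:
y = -⅗ (y = -3*⅕ = -⅗ ≈ -0.60000)
d(Y) = -18*Y²/5 (d(Y) = (-2 - (-1*(-⅗) + 1))*Y² = (-2 - (⅗ + 1))*Y² = (-2 - 1*8/5)*Y² = (-2 - 8/5)*Y² = -18*Y²/5)
z(3, d(-3)) + 18*124 = -18/5*(-3)² + 18*124 = -18/5*9 + 2232 = -162/5 + 2232 = 10998/5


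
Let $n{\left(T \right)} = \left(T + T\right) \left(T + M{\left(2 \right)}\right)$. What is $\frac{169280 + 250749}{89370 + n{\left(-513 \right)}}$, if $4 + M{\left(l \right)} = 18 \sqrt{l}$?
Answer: $\frac{803515477}{1183595004} + \frac{7980551 \sqrt{2}}{394531668} \approx 0.70748$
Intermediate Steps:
$M{\left(l \right)} = -4 + 18 \sqrt{l}$
$n{\left(T \right)} = 2 T \left(-4 + T + 18 \sqrt{2}\right)$ ($n{\left(T \right)} = \left(T + T\right) \left(T - \left(4 - 18 \sqrt{2}\right)\right) = 2 T \left(-4 + T + 18 \sqrt{2}\right)$)
$\frac{169280 + 250749}{89370 + n{\left(-513 \right)}} = \frac{169280 + 250749}{89370 + 2 \left(-513\right) \left(-4 - 513 + 18 \sqrt{2}\right)} = \frac{420029}{89370 + 2 \left(-513\right) \left(-517 + 18 \sqrt{2}\right)} = \frac{420029}{89370 + \left(530442 - 18468 \sqrt{2}\right)} = \frac{420029}{619812 - 18468 \sqrt{2}}$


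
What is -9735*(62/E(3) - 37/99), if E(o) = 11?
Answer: -153695/3 ≈ -51232.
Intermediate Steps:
-9735*(62/E(3) - 37/99) = -9735*(62/11 - 37/99) = -9735*521/99 = -153695/3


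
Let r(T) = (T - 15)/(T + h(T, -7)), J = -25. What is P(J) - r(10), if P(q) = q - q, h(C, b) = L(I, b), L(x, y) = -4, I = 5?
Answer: 5/6 ≈ 0.83333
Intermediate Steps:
h(C, b) = -4
P(q) = 0
r(T) = (-15 + T)/(-4 + T) (r(T) = (T - 15)/(T - 4) = (-15 + T)/(-4 + T))
P(J) - r(10) = 0 - (-15 + 10)/(-4 + 10) = 0 - (-5)/6 = 0 - 1*(-5/6) = 0 + 5/6 = 5/6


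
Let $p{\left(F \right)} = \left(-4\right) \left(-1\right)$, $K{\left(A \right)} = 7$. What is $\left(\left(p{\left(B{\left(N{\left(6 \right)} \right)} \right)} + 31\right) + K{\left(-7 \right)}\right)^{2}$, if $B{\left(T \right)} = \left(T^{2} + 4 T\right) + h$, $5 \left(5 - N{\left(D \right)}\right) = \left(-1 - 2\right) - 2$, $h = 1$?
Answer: $1764$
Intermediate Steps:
$N{\left(D \right)} = 6$ ($N{\left(D \right)} = 5 - \frac{\left(-1 - 2\right) - 2}{5} = 5 - \frac{-3 - 2}{5} = 5 - -1 = 5 + 1 = 6$)
$B{\left(T \right)} = 1 + T^{2} + 4 T$ ($B{\left(T \right)} = \left(T^{2} + 4 T\right) + 1 = 1 + T^{2} + 4 T$)
$p{\left(F \right)} = 4$
$\left(\left(p{\left(B{\left(N{\left(6 \right)} \right)} \right)} + 31\right) + K{\left(-7 \right)}\right)^{2} = \left(\left(4 + 31\right) + 7\right)^{2} = \left(35 + 7\right)^{2} = 42^{2} = 1764$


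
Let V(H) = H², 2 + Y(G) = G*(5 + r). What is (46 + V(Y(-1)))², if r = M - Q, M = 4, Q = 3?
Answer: 12100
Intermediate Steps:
r = 1 (r = 4 - 1*3 = 4 - 3 = 1)
Y(G) = -2 + 6*G (Y(G) = -2 + G*(5 + 1) = -2 + G*6 = -2 + 6*G)
(46 + V(Y(-1)))² = (46 + (-2 + 6*(-1))²)² = (46 + (-2 - 6)²)² = (46 + (-8)²)² = (46 + 64)² = 110² = 12100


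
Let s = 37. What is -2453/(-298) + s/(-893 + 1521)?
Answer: 775755/93572 ≈ 8.2905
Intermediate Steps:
-2453/(-298) + s/(-893 + 1521) = -2453/(-298) + 37/(-893 + 1521) = -2453*(-1/298) + 37/628 = 2453/298 + 37*(1/628) = 2453/298 + 37/628 = 775755/93572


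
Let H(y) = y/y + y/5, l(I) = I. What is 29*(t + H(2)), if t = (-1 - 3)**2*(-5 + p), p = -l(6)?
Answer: -25317/5 ≈ -5063.4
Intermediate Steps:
H(y) = 1 + y/5 (H(y) = 1 + y*(1/5) = 1 + y/5)
p = -6 (p = -1*6 = -6)
t = -176 (t = (-1 - 3)**2*(-5 - 6) = (-4)**2*(-11) = 16*(-11) = -176)
29*(t + H(2)) = 29*(-176 + (1 + (1/5)*2)) = 29*(-176 + (1 + 2/5)) = 29*(-176 + 7/5) = 29*(-873/5) = -25317/5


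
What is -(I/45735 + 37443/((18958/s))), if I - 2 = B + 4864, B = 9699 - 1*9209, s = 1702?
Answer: -1457350489379/433522065 ≈ -3361.7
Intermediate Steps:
B = 490 (B = 9699 - 9209 = 490)
I = 5356 (I = 2 + (490 + 4864) = 2 + 5354 = 5356)
-(I/45735 + 37443/((18958/s))) = -(5356/45735 + 37443/((18958/1702))) = -(5356*(1/45735) + 37443/((18958*(1/1702)))) = -(5356/45735 + 37443/(9479/851)) = -(5356/45735 + 37443*(851/9479)) = -(5356/45735 + 31863993/9479) = -1*1457350489379/433522065 = -1457350489379/433522065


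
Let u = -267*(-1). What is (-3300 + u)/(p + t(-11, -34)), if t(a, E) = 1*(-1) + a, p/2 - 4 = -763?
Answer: 337/170 ≈ 1.9824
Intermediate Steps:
p = -1518 (p = 8 + 2*(-763) = 8 - 1526 = -1518)
t(a, E) = -1 + a
u = 267
(-3300 + u)/(p + t(-11, -34)) = (-3300 + 267)/(-1518 + (-1 - 11)) = -3033/(-1518 - 12) = -3033/(-1530) = -3033*(-1/1530) = 337/170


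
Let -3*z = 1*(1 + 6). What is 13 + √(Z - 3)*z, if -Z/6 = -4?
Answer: 13 - 7*√21/3 ≈ 2.3073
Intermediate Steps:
Z = 24 (Z = -6*(-4) = 24)
z = -7/3 (z = -(1 + 6)/3 = -7/3 ≈ -2.3333)
13 + √(Z - 3)*z = 13 + √(24 - 3)*(-7/3) = 13 + √21*(-7/3) = 13 - 7*√21/3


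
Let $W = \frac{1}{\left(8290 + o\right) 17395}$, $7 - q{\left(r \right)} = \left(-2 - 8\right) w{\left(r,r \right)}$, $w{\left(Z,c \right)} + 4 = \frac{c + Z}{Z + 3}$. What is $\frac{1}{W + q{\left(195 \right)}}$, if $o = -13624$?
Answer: $- \frac{1020634230}{13577528101} \approx -0.075171$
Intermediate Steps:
$w{\left(Z,c \right)} = -4 + \frac{Z + c}{3 + Z}$ ($w{\left(Z,c \right)} = -4 + \frac{c + Z}{Z + 3} = -4 + \frac{Z + c}{3 + Z}$)
$q{\left(r \right)} = 7 + \frac{10 \left(-12 - 2 r\right)}{3 + r}$ ($q{\left(r \right)} = 7 - \left(-2 - 8\right) \frac{-12 + r - 3 r}{3 + r} = 7 - - 10 \frac{-12 - 2 r}{3 + r} = 7 - - \frac{10 \left(-12 - 2 r\right)}{3 + r} = 7 + \frac{10 \left(-12 - 2 r\right)}{3 + r}$)
$W = - \frac{1}{92784930}$ ($W = \frac{1}{\left(8290 - 13624\right) 17395} = \frac{1}{-5334} \cdot \frac{1}{17395} = \left(- \frac{1}{5334}\right) \frac{1}{17395} = - \frac{1}{92784930} \approx -1.0778 \cdot 10^{-8}$)
$\frac{1}{W + q{\left(195 \right)}} = \frac{1}{- \frac{1}{92784930} + \frac{-99 - 2535}{3 + 195}} = \frac{1}{- \frac{1}{92784930} + \frac{-99 - 2535}{198}} = \frac{1}{- \frac{1}{92784930} + \frac{1}{198} \left(-2634\right)} = \frac{1}{- \frac{1}{92784930} - \frac{439}{33}} = \frac{1}{- \frac{13577528101}{1020634230}} = - \frac{1020634230}{13577528101}$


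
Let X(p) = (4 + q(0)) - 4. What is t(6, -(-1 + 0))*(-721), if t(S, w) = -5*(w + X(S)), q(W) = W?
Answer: 3605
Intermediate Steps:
X(p) = 0 (X(p) = (4 + 0) - 4 = 4 - 4 = 0)
t(S, w) = -5*w (t(S, w) = -5*(w + 0) = -5*w)
t(6, -(-1 + 0))*(-721) = -(-5)*(-1 + 0)*(-721) = -(-5)*(-1)*(-721) = -5*1*(-721) = -5*(-721) = 3605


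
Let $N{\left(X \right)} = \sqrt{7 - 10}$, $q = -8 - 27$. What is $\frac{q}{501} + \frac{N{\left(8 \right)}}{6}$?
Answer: $- \frac{35}{501} + \frac{i \sqrt{3}}{6} \approx -0.06986 + 0.28868 i$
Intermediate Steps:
$q = -35$ ($q = -8 - 27 = -35$)
$N{\left(X \right)} = i \sqrt{3}$ ($N{\left(X \right)} = \sqrt{-3} = i \sqrt{3}$)
$\frac{q}{501} + \frac{N{\left(8 \right)}}{6} = - \frac{35}{501} + \frac{i \sqrt{3}}{6}$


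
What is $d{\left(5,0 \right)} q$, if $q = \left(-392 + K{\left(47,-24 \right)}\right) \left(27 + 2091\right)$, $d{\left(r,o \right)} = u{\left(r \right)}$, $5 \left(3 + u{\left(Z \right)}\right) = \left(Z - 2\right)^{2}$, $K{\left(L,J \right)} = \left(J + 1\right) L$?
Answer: $\frac{18718884}{5} \approx 3.7438 \cdot 10^{6}$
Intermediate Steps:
$K{\left(L,J \right)} = L \left(1 + J\right)$ ($K{\left(L,J \right)} = \left(1 + J\right) L = L \left(1 + J\right)$)
$u{\left(Z \right)} = -3 + \frac{\left(-2 + Z\right)^{2}}{5}$ ($u{\left(Z \right)} = -3 + \frac{\left(Z - 2\right)^{2}}{5} = -3 + \frac{\left(-2 + Z\right)^{2}}{5}$)
$d{\left(r,o \right)} = -3 + \frac{\left(-2 + r\right)^{2}}{5}$
$q = -3119814$ ($q = \left(-392 + 47 \left(1 - 24\right)\right) \left(27 + 2091\right) = \left(-392 + 47 \left(-23\right)\right) 2118 = \left(-392 - 1081\right) 2118 = \left(-1473\right) 2118 = -3119814$)
$d{\left(5,0 \right)} q = \left(-3 + \frac{\left(-2 + 5\right)^{2}}{5}\right) \left(-3119814\right) = \left(-3 + \frac{3^{2}}{5}\right) \left(-3119814\right) = \left(-3 + \frac{1}{5} \cdot 9\right) \left(-3119814\right) = \left(-3 + \frac{9}{5}\right) \left(-3119814\right) = \left(- \frac{6}{5}\right) \left(-3119814\right) = \frac{18718884}{5}$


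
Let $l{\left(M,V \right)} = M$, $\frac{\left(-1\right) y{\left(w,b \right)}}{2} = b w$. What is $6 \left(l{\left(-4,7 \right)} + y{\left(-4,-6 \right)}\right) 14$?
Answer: $-4368$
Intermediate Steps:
$y{\left(w,b \right)} = - 2 b w$
$6 \left(l{\left(-4,7 \right)} + y{\left(-4,-6 \right)}\right) 14 = 6 \left(-4 - \left(-12\right) \left(-4\right)\right) 14 = 6 \left(-4 - 48\right) 14 = 6 \left(\left(-52\right) 14\right) = 6 \left(-728\right) = -4368$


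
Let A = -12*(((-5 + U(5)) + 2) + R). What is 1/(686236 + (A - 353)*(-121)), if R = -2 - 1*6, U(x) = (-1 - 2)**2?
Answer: 1/726045 ≈ 1.3773e-6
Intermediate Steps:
U(x) = 9 (U(x) = (-3)**2 = 9)
R = -8 (R = -2 - 6 = -8)
A = 24 (A = -12*(((-5 + 9) + 2) - 8) = -12*((4 + 2) - 8) = -12*(6 - 8) = -12*(-2) = 24)
1/(686236 + (A - 353)*(-121)) = 1/(686236 + (24 - 353)*(-121)) = 1/(686236 - 329*(-121)) = 1/(686236 + 39809) = 1/726045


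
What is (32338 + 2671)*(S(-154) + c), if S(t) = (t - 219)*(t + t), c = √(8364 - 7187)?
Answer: 4021973956 + 35009*√1177 ≈ 4.0232e+9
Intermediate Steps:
c = √1177 ≈ 34.307
S(t) = 2*t*(-219 + t) (S(t) = (-219 + t)*(2*t) = 2*t*(-219 + t))
(32338 + 2671)*(S(-154) + c) = (32338 + 2671)*(2*(-154)*(-219 - 154) + √1177) = 35009*(2*(-154)*(-373) + √1177) = 35009*(114884 + √1177) = 4021973956 + 35009*√1177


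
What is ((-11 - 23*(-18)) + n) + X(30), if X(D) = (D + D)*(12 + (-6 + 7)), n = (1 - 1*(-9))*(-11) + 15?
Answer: 1088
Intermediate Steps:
n = -95 (n = (1 + 9)*(-11) + 15 = 10*(-11) + 15 = -110 + 15 = -95)
X(D) = 26*D (X(D) = (2*D)*(12 + 1) = (2*D)*13 = 26*D)
((-11 - 23*(-18)) + n) + X(30) = ((-11 - 23*(-18)) - 95) + 26*30 = ((-11 + 414) - 95) + 780 = (403 - 95) + 780 = 308 + 780 = 1088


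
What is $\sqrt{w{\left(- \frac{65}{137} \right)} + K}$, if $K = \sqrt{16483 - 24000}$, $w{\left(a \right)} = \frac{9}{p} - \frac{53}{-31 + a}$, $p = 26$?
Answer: $\frac{\sqrt{32545942 + 16032016 i \sqrt{7517}}}{4004} \approx 6.6616 + 6.5075 i$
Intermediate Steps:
$w{\left(a \right)} = \frac{9}{26} - \frac{53}{-31 + a}$
$K = i \sqrt{7517}$ ($K = \sqrt{-7517} = i \sqrt{7517} \approx 86.701 i$)
$\sqrt{w{\left(- \frac{65}{137} \right)} + K} = \sqrt{\frac{-1657 + 9 \left(- \frac{65}{137}\right)}{26 \left(-31 - \frac{65}{137}\right)} + i \sqrt{7517}} = \sqrt{\frac{-1657 - \frac{585}{137}}{26 \left(- \frac{4312}{137}\right)} + i \sqrt{7517}} = \sqrt{\frac{1}{26} \left(- \frac{137}{4312}\right) \left(- \frac{227594}{137}\right) + i \sqrt{7517}} = \sqrt{\frac{113797}{56056} + i \sqrt{7517}}$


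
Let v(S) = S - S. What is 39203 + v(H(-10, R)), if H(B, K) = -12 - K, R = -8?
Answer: 39203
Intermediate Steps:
v(S) = 0
39203 + v(H(-10, R)) = 39203 + 0 = 39203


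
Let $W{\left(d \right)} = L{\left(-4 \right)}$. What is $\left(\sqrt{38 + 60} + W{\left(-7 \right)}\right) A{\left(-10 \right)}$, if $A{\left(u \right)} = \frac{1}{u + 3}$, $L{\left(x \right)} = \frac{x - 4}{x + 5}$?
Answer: $\frac{8}{7} - \sqrt{2} \approx -0.27136$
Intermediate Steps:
$L{\left(x \right)} = \frac{-4 + x}{5 + x}$
$A{\left(u \right)} = \frac{1}{3 + u}$
$W{\left(d \right)} = -8$ ($W{\left(d \right)} = \frac{-4 - 4}{5 - 4} = 1^{-1} \left(-8\right) = 1 \left(-8\right) = -8$)
$\left(\sqrt{38 + 60} + W{\left(-7 \right)}\right) A{\left(-10 \right)} = \frac{\sqrt{38 + 60} - 8}{3 - 10} = \frac{\sqrt{98} - 8}{-7} = \left(7 \sqrt{2} - 8\right) \left(- \frac{1}{7}\right) = \left(-8 + 7 \sqrt{2}\right) \left(- \frac{1}{7}\right) = \frac{8}{7} - \sqrt{2}$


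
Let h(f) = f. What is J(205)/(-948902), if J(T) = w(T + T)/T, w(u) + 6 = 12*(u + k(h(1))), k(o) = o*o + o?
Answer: -2469/97262455 ≈ -2.5385e-5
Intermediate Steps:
k(o) = o + o**2 (k(o) = o**2 + o = o + o**2)
w(u) = 18 + 12*u (w(u) = -6 + 12*(u + 1*(1 + 1)) = -6 + 12*(u + 1*2) = -6 + 12*(u + 2) = -6 + 12*(2 + u) = -6 + (24 + 12*u) = 18 + 12*u)
J(T) = (18 + 24*T)/T (J(T) = (18 + 12*(T + T))/T = (18 + 12*(2*T))/T = (18 + 24*T)/T)
J(205)/(-948902) = (24 + 18/205)/(-948902) = (24 + 18*(1/205))*(-1/948902) = (24 + 18/205)*(-1/948902) = (4938/205)*(-1/948902) = -2469/97262455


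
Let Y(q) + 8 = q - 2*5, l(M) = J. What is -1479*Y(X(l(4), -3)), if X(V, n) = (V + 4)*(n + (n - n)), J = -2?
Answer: 35496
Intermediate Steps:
l(M) = -2
X(V, n) = n*(4 + V) (X(V, n) = (4 + V)*(n + 0) = (4 + V)*n = n*(4 + V))
Y(q) = -18 + q (Y(q) = -8 + (q - 2*5) = -8 + (q - 1*10) = -8 + (q - 10) = -8 + (-10 + q) = -18 + q)
-1479*Y(X(l(4), -3)) = -1479*(-18 - 3*(4 - 2)) = -1479*(-18 - 3*2) = -1479*(-18 - 6) = -1479*(-24) = 35496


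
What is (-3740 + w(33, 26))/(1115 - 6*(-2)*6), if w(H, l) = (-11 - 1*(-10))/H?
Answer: -123421/39171 ≈ -3.1508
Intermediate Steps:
w(H, l) = -1/H (w(H, l) = (-11 + 10)/H = -1/H)
(-3740 + w(33, 26))/(1115 - 6*(-2)*6) = (-3740 - 1/33)/(1115 - 6*(-2)*6) = (-3740 - 1*1/33)/(1115 + 12*6) = (-3740 - 1/33)/(1115 + 72) = -123421/33/1187 = -123421/33*1/1187 = -123421/39171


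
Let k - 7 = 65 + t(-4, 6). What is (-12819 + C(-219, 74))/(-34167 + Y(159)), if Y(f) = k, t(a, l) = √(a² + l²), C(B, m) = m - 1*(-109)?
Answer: 430824420/1162468973 + 25272*√13/1162468973 ≈ 0.37069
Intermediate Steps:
C(B, m) = 109 + m (C(B, m) = m + 109 = 109 + m)
k = 72 + 2*√13 (k = 7 + (65 + √((-4)² + 6²)) = 7 + (65 + √(16 + 36)) = 7 + (65 + √52) = 7 + (65 + 2*√13) = 72 + 2*√13 ≈ 79.211)
Y(f) = 72 + 2*√13
(-12819 + C(-219, 74))/(-34167 + Y(159)) = (-12819 + (109 + 74))/(-34167 + (72 + 2*√13)) = (-12819 + 183)/(-34095 + 2*√13) = -12636/(-34095 + 2*√13)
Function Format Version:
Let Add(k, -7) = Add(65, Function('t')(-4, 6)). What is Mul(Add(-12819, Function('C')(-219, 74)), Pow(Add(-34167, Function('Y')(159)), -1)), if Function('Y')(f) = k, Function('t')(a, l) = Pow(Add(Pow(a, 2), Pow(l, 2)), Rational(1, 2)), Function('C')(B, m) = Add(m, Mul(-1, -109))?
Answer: Add(Rational(430824420, 1162468973), Mul(Rational(25272, 1162468973), Pow(13, Rational(1, 2)))) ≈ 0.37069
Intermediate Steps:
Function('C')(B, m) = Add(109, m) (Function('C')(B, m) = Add(m, 109) = Add(109, m))
k = Add(72, Mul(2, Pow(13, Rational(1, 2)))) (k = Add(7, Add(65, Pow(Add(Pow(-4, 2), Pow(6, 2)), Rational(1, 2)))) = Add(7, Add(65, Pow(Add(16, 36), Rational(1, 2)))) = Add(7, Add(65, Pow(52, Rational(1, 2)))) = Add(7, Add(65, Mul(2, Pow(13, Rational(1, 2))))) = Add(72, Mul(2, Pow(13, Rational(1, 2)))) ≈ 79.211)
Function('Y')(f) = Add(72, Mul(2, Pow(13, Rational(1, 2))))
Mul(Add(-12819, Function('C')(-219, 74)), Pow(Add(-34167, Function('Y')(159)), -1)) = Mul(Add(-12819, Add(109, 74)), Pow(Add(-34167, Add(72, Mul(2, Pow(13, Rational(1, 2))))), -1)) = Mul(Add(-12819, 183), Pow(Add(-34095, Mul(2, Pow(13, Rational(1, 2)))), -1)) = Mul(-12636, Pow(Add(-34095, Mul(2, Pow(13, Rational(1, 2)))), -1))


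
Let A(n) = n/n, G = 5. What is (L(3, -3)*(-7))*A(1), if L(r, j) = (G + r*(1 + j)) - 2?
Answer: 21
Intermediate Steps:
A(n) = 1
L(r, j) = 3 + r*(1 + j) (L(r, j) = (5 + r*(1 + j)) - 2 = 3 + r*(1 + j))
(L(3, -3)*(-7))*A(1) = ((3 + 3 - 3*3)*(-7))*1 = ((3 + 3 - 9)*(-7))*1 = -3*(-7)*1 = 21*1 = 21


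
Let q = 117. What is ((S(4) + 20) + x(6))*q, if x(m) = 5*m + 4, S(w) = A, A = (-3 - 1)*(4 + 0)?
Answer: 4446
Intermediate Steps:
A = -16 (A = -4*4 = -16)
S(w) = -16
x(m) = 4 + 5*m
((S(4) + 20) + x(6))*q = ((-16 + 20) + (4 + 5*6))*117 = (4 + (4 + 30))*117 = (4 + 34)*117 = 38*117 = 4446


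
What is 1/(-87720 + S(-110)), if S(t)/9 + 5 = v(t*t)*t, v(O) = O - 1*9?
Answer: -1/12057855 ≈ -8.2934e-8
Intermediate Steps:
v(O) = -9 + O (v(O) = O - 9 = -9 + O)
S(t) = -45 + 9*t*(-9 + t²) (S(t) = -45 + 9*((-9 + t*t)*t) = -45 + 9*((-9 + t²)*t) = -45 + 9*(t*(-9 + t²)) = -45 + 9*t*(-9 + t²))
1/(-87720 + S(-110)) = 1/(-87720 + (-45 + 9*(-110)*(-9 + (-110)²))) = 1/(-87720 + (-45 + 9*(-110)*(-9 + 12100))) = 1/(-87720 + (-45 + 9*(-110)*12091)) = 1/(-87720 + (-45 - 11970090)) = 1/(-87720 - 11970135) = 1/(-12057855) = -1/12057855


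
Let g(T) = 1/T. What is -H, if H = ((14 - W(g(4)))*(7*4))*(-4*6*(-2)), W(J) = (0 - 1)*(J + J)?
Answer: -19488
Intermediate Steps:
W(J) = -2*J
H = 19488 (H = ((14 - (-2)/4)*(7*4))*(-4*6*(-2)) = ((14 - (-2)/4)*28)*(-24*(-2)) = ((14 - 1*(-½))*28)*48 = ((14 + ½)*28)*48 = ((29/2)*28)*48 = 406*48 = 19488)
-H = -1*19488 = -19488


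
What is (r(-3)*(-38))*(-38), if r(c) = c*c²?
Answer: -38988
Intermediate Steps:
r(c) = c³
(r(-3)*(-38))*(-38) = ((-3)³*(-38))*(-38) = -27*(-38)*(-38) = 1026*(-38) = -38988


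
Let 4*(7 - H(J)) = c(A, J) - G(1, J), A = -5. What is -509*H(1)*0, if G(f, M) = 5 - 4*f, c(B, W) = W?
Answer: 0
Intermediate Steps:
H(J) = 29/4 - J/4 (H(J) = 7 - (J - (5 - 4*1))/4 = 7 - (J - (5 - 4))/4 = 7 - (J - 1*1)/4 = 7 - (J - 1)/4 = 7 - (-1 + J)/4 = 7 + (¼ - J/4) = 29/4 - J/4)
-509*H(1)*0 = -509*(29/4 - ¼*1)*0 = -509*(29/4 - ¼)*0 = -3563*0 = -509*0 = 0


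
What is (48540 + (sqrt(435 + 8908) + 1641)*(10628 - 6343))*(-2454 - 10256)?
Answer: -89989659750 - 54462350*sqrt(9343) ≈ -9.5254e+10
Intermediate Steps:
(48540 + (sqrt(435 + 8908) + 1641)*(10628 - 6343))*(-2454 - 10256) = (48540 + (sqrt(9343) + 1641)*4285)*(-12710) = (48540 + (1641 + sqrt(9343))*4285)*(-12710) = (48540 + (7031685 + 4285*sqrt(9343)))*(-12710) = (7080225 + 4285*sqrt(9343))*(-12710) = -89989659750 - 54462350*sqrt(9343)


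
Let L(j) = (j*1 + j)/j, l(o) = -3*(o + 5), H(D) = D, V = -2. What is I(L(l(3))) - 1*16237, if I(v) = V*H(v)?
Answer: -16241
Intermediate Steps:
l(o) = -15 - 3*o (l(o) = -3*(5 + o) = -15 - 3*o)
L(j) = 2 (L(j) = (j + j)/j = (2*j)/j = 2)
I(v) = -2*v
I(L(l(3))) - 1*16237 = -2*2 - 1*16237 = -4 - 16237 = -16241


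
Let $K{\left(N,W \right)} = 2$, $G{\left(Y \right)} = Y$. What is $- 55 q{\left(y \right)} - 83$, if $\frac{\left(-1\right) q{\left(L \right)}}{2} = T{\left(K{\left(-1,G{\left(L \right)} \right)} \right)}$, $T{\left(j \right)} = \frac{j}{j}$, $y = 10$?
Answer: $27$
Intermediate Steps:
$T{\left(j \right)} = 1$
$q{\left(L \right)} = -2$ ($q{\left(L \right)} = \left(-2\right) 1 = -2$)
$- 55 q{\left(y \right)} - 83 = \left(-55\right) \left(-2\right) - 83 = 110 - 83 = 27$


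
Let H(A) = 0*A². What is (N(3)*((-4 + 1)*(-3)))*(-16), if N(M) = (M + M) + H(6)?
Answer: -864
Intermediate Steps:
H(A) = 0
N(M) = 2*M (N(M) = (M + M) + 0 = 2*M + 0 = 2*M)
(N(3)*((-4 + 1)*(-3)))*(-16) = ((2*3)*((-4 + 1)*(-3)))*(-16) = (6*(-3*(-3)))*(-16) = (6*9)*(-16) = 54*(-16) = -864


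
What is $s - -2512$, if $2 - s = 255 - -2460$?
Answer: $-201$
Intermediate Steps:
$s = -2713$ ($s = 2 - \left(255 - -2460\right) = 2 - \left(255 + 2460\right) = 2 - 2715 = -2713$)
$s - -2512 = -2713 - -2512 = -2713 + 2512 = -201$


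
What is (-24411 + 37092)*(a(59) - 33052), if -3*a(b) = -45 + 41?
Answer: -419115504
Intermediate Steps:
a(b) = 4/3 (a(b) = -(-45 + 41)/3 = -1/3*(-4) = 4/3)
(-24411 + 37092)*(a(59) - 33052) = (-24411 + 37092)*(4/3 - 33052) = 12681*(-99152/3) = -419115504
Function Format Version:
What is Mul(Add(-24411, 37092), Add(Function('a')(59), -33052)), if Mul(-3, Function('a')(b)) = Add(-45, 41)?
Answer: -419115504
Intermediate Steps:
Function('a')(b) = Rational(4, 3) (Function('a')(b) = Mul(Rational(-1, 3), Add(-45, 41)) = Mul(Rational(-1, 3), -4) = Rational(4, 3))
Mul(Add(-24411, 37092), Add(Function('a')(59), -33052)) = Mul(Add(-24411, 37092), Add(Rational(4, 3), -33052)) = Mul(12681, Rational(-99152, 3)) = -419115504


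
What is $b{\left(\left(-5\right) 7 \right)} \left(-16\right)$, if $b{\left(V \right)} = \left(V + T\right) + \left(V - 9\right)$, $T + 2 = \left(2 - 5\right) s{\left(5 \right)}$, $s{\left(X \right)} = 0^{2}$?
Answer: $1296$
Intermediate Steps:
$s{\left(X \right)} = 0$
$T = -2$ ($T = -2 + \left(2 - 5\right) 0 = -2 - 0 = -2 + 0 = -2$)
$b{\left(V \right)} = -11 + 2 V$ ($b{\left(V \right)} = \left(V - 2\right) + \left(V - 9\right) = \left(-2 + V\right) + \left(V - 9\right) = \left(-2 + V\right) + \left(-9 + V\right) = -11 + 2 V$)
$b{\left(\left(-5\right) 7 \right)} \left(-16\right) = \left(-11 + 2 \left(\left(-5\right) 7\right)\right) \left(-16\right) = \left(-11 + 2 \left(-35\right)\right) \left(-16\right) = \left(-11 - 70\right) \left(-16\right) = \left(-81\right) \left(-16\right) = 1296$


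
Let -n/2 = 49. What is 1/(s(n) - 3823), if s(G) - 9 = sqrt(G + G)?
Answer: -1907/7273396 - 7*I/7273396 ≈ -0.00026219 - 9.6241e-7*I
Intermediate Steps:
n = -98 (n = -2*49 = -98)
s(G) = 9 + sqrt(2)*sqrt(G) (s(G) = 9 + sqrt(G + G) = 9 + sqrt(2*G) = 9 + sqrt(2)*sqrt(G))
1/(s(n) - 3823) = 1/((9 + sqrt(2)*sqrt(-98)) - 3823) = 1/((9 + sqrt(2)*(7*I*sqrt(2))) - 3823) = 1/((9 + 14*I) - 3823) = 1/(-3814 + 14*I) = (-3814 - 14*I)/14546792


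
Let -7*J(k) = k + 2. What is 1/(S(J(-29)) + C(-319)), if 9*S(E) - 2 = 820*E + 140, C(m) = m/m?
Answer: 63/23197 ≈ 0.0027159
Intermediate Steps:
J(k) = -2/7 - k/7 (J(k) = -(k + 2)/7 = -(2 + k)/7 = -2/7 - k/7)
C(m) = 1
S(E) = 142/9 + 820*E/9 (S(E) = 2/9 + (820*E + 140)/9 = 2/9 + (140 + 820*E)/9 = 2/9 + (140/9 + 820*E/9) = 142/9 + 820*E/9)
1/(S(J(-29)) + C(-319)) = 1/((142/9 + 820*(-2/7 - ⅐*(-29))/9) + 1) = 1/((142/9 + 820*(-2/7 + 29/7)/9) + 1) = 1/((142/9 + (820/9)*(27/7)) + 1) = 1/((142/9 + 2460/7) + 1) = 1/(23134/63 + 1) = 1/(23197/63) = 63/23197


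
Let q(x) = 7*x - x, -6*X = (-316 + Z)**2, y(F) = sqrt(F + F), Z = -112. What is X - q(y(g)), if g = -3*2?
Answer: -91592/3 - 12*I*sqrt(3) ≈ -30531.0 - 20.785*I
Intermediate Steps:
g = -6
y(F) = sqrt(2)*sqrt(F) (y(F) = sqrt(2*F) = sqrt(2)*sqrt(F))
X = -91592/3 (X = -(-316 - 112)**2/6 = -1/6*(-428)**2 = -1/6*183184 = -91592/3 ≈ -30531.)
q(x) = 6*x
X - q(y(g)) = -91592/3 - 6*sqrt(2)*sqrt(-6) = -91592/3 - 6*sqrt(2)*(I*sqrt(6)) = -91592/3 - 6*2*I*sqrt(3) = -91592/3 - 12*I*sqrt(3)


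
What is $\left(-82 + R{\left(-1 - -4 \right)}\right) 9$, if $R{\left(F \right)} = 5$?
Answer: $-693$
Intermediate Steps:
$\left(-82 + R{\left(-1 - -4 \right)}\right) 9 = \left(-82 + 5\right) 9 = \left(-77\right) 9 = -693$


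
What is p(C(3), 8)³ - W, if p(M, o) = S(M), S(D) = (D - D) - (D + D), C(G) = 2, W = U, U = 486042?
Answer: -486106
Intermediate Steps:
W = 486042
S(D) = -2*D (S(D) = 0 - 2*D = -2*D)
p(M, o) = -2*M
p(C(3), 8)³ - W = (-2*2)³ - 1*486042 = (-4)³ - 486042 = -64 - 486042 = -486106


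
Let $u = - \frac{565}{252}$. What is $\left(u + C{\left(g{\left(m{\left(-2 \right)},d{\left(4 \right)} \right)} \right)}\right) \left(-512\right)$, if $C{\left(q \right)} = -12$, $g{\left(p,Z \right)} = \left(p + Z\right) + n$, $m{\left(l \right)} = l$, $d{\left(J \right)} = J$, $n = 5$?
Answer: $\frac{459392}{63} \approx 7291.9$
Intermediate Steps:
$g{\left(p,Z \right)} = 5 + Z + p$ ($g{\left(p,Z \right)} = \left(p + Z\right) + 5 = \left(Z + p\right) + 5 = 5 + Z + p$)
$u = - \frac{565}{252}$ ($u = \left(-565\right) \frac{1}{252} = - \frac{565}{252} \approx -2.2421$)
$\left(u + C{\left(g{\left(m{\left(-2 \right)},d{\left(4 \right)} \right)} \right)}\right) \left(-512\right) = \left(- \frac{565}{252} - 12\right) \left(-512\right) = \left(- \frac{3589}{252}\right) \left(-512\right) = \frac{459392}{63}$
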